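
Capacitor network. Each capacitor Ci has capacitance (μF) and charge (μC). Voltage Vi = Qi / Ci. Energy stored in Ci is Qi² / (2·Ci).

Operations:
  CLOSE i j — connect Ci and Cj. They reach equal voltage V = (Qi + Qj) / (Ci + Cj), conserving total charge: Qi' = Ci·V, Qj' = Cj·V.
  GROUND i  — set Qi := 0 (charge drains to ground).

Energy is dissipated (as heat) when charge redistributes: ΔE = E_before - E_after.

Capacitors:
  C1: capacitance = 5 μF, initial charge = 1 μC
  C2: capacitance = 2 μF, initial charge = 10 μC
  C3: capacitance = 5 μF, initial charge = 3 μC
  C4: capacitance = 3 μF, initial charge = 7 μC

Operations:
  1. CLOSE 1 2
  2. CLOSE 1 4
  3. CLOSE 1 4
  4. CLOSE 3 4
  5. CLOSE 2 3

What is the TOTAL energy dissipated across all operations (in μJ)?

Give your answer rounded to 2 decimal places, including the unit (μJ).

Initial: C1(5μF, Q=1μC, V=0.20V), C2(2μF, Q=10μC, V=5.00V), C3(5μF, Q=3μC, V=0.60V), C4(3μF, Q=7μC, V=2.33V)
Op 1: CLOSE 1-2: Q_total=11.00, C_total=7.00, V=1.57; Q1=7.86, Q2=3.14; dissipated=16.457
Op 2: CLOSE 1-4: Q_total=14.86, C_total=8.00, V=1.86; Q1=9.29, Q4=5.57; dissipated=0.544
Op 3: CLOSE 1-4: Q_total=14.86, C_total=8.00, V=1.86; Q1=9.29, Q4=5.57; dissipated=0.000
Op 4: CLOSE 3-4: Q_total=8.57, C_total=8.00, V=1.07; Q3=5.36, Q4=3.21; dissipated=1.482
Op 5: CLOSE 2-3: Q_total=8.50, C_total=7.00, V=1.21; Q2=2.43, Q3=6.07; dissipated=0.179
Total dissipated: 18.662 μJ

Answer: 18.66 μJ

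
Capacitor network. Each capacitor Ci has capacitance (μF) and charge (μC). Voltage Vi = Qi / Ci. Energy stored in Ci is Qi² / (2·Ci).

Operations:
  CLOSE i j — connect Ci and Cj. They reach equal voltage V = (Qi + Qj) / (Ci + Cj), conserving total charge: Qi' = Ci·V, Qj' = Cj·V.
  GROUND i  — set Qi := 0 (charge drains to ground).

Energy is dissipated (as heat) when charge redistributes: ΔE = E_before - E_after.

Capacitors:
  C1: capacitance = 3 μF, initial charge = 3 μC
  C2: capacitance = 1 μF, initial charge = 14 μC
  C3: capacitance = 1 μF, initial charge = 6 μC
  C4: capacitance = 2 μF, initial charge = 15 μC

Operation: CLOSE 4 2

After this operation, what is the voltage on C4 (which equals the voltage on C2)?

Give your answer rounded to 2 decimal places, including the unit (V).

Initial: C1(3μF, Q=3μC, V=1.00V), C2(1μF, Q=14μC, V=14.00V), C3(1μF, Q=6μC, V=6.00V), C4(2μF, Q=15μC, V=7.50V)
Op 1: CLOSE 4-2: Q_total=29.00, C_total=3.00, V=9.67; Q4=19.33, Q2=9.67; dissipated=14.083

Answer: 9.67 V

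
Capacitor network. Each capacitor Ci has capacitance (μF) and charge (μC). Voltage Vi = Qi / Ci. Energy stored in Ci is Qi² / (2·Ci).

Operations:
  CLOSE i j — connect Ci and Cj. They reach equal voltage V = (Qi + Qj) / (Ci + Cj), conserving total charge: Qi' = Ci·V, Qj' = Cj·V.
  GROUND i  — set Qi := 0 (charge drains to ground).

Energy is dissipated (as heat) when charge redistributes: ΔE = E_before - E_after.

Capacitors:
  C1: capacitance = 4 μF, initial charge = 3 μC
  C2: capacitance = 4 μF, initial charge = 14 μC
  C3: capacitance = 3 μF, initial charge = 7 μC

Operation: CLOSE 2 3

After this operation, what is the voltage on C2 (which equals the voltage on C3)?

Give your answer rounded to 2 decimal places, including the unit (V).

Initial: C1(4μF, Q=3μC, V=0.75V), C2(4μF, Q=14μC, V=3.50V), C3(3μF, Q=7μC, V=2.33V)
Op 1: CLOSE 2-3: Q_total=21.00, C_total=7.00, V=3.00; Q2=12.00, Q3=9.00; dissipated=1.167

Answer: 3.00 V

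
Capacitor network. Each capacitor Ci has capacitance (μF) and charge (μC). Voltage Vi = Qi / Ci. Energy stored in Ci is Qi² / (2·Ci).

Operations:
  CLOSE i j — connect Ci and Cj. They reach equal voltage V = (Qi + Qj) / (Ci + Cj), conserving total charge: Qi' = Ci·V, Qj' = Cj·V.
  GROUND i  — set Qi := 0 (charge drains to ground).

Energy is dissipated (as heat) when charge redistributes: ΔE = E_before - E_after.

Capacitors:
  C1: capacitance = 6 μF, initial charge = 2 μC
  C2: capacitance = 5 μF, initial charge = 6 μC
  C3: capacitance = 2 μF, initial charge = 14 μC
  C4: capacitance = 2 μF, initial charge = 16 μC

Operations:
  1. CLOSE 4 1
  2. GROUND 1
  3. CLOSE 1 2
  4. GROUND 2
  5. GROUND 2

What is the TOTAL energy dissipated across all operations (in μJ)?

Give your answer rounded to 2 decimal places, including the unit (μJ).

Answer: 61.98 μJ

Derivation:
Initial: C1(6μF, Q=2μC, V=0.33V), C2(5μF, Q=6μC, V=1.20V), C3(2μF, Q=14μC, V=7.00V), C4(2μF, Q=16μC, V=8.00V)
Op 1: CLOSE 4-1: Q_total=18.00, C_total=8.00, V=2.25; Q4=4.50, Q1=13.50; dissipated=44.083
Op 2: GROUND 1: Q1=0; energy lost=15.188
Op 3: CLOSE 1-2: Q_total=6.00, C_total=11.00, V=0.55; Q1=3.27, Q2=2.73; dissipated=1.964
Op 4: GROUND 2: Q2=0; energy lost=0.744
Op 5: GROUND 2: Q2=0; energy lost=0.000
Total dissipated: 61.978 μJ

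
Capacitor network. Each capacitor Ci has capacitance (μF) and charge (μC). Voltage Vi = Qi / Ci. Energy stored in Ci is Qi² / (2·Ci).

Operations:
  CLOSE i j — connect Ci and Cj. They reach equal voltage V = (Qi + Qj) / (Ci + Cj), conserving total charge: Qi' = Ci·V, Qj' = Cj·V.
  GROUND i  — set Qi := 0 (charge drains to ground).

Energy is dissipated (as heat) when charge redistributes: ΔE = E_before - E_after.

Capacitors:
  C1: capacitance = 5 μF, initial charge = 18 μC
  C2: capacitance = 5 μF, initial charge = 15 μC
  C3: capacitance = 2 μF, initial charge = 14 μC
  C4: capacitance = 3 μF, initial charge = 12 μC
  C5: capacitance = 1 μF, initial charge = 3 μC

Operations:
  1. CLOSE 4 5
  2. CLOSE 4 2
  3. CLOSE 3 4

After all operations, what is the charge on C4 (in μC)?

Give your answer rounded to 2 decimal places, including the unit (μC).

Initial: C1(5μF, Q=18μC, V=3.60V), C2(5μF, Q=15μC, V=3.00V), C3(2μF, Q=14μC, V=7.00V), C4(3μF, Q=12μC, V=4.00V), C5(1μF, Q=3μC, V=3.00V)
Op 1: CLOSE 4-5: Q_total=15.00, C_total=4.00, V=3.75; Q4=11.25, Q5=3.75; dissipated=0.375
Op 2: CLOSE 4-2: Q_total=26.25, C_total=8.00, V=3.28; Q4=9.84, Q2=16.41; dissipated=0.527
Op 3: CLOSE 3-4: Q_total=23.84, C_total=5.00, V=4.77; Q3=9.54, Q4=14.31; dissipated=8.297
Final charges: Q1=18.00, Q2=16.41, Q3=9.54, Q4=14.31, Q5=3.75

Answer: 14.31 μC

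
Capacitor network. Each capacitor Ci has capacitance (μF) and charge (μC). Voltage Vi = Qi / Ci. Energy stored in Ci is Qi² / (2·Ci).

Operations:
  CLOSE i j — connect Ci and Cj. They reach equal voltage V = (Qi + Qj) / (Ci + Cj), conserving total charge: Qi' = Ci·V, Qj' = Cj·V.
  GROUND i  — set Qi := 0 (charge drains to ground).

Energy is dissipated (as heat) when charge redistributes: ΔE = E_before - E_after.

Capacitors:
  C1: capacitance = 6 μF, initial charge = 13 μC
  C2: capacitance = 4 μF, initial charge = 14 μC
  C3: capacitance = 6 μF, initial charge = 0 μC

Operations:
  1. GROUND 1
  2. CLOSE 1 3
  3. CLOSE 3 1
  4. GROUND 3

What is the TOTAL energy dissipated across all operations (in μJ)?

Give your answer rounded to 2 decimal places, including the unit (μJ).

Answer: 14.08 μJ

Derivation:
Initial: C1(6μF, Q=13μC, V=2.17V), C2(4μF, Q=14μC, V=3.50V), C3(6μF, Q=0μC, V=0.00V)
Op 1: GROUND 1: Q1=0; energy lost=14.083
Op 2: CLOSE 1-3: Q_total=0.00, C_total=12.00, V=0.00; Q1=0.00, Q3=0.00; dissipated=0.000
Op 3: CLOSE 3-1: Q_total=0.00, C_total=12.00, V=0.00; Q3=0.00, Q1=0.00; dissipated=0.000
Op 4: GROUND 3: Q3=0; energy lost=0.000
Total dissipated: 14.083 μJ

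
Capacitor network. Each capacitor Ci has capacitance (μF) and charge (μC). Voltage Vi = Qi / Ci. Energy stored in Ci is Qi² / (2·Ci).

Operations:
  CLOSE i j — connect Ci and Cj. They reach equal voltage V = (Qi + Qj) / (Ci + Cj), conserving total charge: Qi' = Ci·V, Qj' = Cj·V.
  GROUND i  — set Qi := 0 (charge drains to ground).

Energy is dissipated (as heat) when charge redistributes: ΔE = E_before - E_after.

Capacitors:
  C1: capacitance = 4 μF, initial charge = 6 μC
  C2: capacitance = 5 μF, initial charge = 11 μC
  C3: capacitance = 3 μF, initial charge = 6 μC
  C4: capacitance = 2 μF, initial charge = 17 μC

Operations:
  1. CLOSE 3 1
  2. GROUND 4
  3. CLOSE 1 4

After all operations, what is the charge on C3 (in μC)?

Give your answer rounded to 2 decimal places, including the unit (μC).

Answer: 5.14 μC

Derivation:
Initial: C1(4μF, Q=6μC, V=1.50V), C2(5μF, Q=11μC, V=2.20V), C3(3μF, Q=6μC, V=2.00V), C4(2μF, Q=17μC, V=8.50V)
Op 1: CLOSE 3-1: Q_total=12.00, C_total=7.00, V=1.71; Q3=5.14, Q1=6.86; dissipated=0.214
Op 2: GROUND 4: Q4=0; energy lost=72.250
Op 3: CLOSE 1-4: Q_total=6.86, C_total=6.00, V=1.14; Q1=4.57, Q4=2.29; dissipated=1.959
Final charges: Q1=4.57, Q2=11.00, Q3=5.14, Q4=2.29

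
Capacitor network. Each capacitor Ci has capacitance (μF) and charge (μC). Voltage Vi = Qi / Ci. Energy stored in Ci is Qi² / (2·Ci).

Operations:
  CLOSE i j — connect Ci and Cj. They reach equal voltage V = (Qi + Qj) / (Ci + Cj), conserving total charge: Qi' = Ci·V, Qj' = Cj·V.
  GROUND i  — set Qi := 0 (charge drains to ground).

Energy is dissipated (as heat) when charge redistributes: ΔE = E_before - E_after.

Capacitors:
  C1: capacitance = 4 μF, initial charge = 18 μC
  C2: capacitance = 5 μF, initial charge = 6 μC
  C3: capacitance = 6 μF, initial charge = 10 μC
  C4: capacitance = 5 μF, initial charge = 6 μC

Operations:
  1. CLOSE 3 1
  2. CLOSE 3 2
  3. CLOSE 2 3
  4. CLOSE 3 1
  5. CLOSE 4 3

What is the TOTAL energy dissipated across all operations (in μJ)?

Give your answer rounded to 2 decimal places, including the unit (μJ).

Answer: 15.61 μJ

Derivation:
Initial: C1(4μF, Q=18μC, V=4.50V), C2(5μF, Q=6μC, V=1.20V), C3(6μF, Q=10μC, V=1.67V), C4(5μF, Q=6μC, V=1.20V)
Op 1: CLOSE 3-1: Q_total=28.00, C_total=10.00, V=2.80; Q3=16.80, Q1=11.20; dissipated=9.633
Op 2: CLOSE 3-2: Q_total=22.80, C_total=11.00, V=2.07; Q3=12.44, Q2=10.36; dissipated=3.491
Op 3: CLOSE 2-3: Q_total=22.80, C_total=11.00, V=2.07; Q2=10.36, Q3=12.44; dissipated=0.000
Op 4: CLOSE 3-1: Q_total=23.64, C_total=10.00, V=2.36; Q3=14.18, Q1=9.45; dissipated=0.635
Op 5: CLOSE 4-3: Q_total=20.18, C_total=11.00, V=1.83; Q4=9.17, Q3=11.01; dissipated=1.846
Total dissipated: 15.605 μJ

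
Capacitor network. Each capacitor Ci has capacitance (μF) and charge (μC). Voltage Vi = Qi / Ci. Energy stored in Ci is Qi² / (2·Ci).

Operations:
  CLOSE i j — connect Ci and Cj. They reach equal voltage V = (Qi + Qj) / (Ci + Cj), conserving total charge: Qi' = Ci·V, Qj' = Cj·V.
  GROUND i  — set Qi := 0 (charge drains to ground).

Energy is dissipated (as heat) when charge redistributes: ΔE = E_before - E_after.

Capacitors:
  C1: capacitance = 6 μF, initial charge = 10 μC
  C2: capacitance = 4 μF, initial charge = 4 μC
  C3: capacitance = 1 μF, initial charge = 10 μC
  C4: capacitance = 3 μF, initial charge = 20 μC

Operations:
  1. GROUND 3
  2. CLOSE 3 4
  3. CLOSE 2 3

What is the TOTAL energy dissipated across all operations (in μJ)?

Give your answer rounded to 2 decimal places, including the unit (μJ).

Initial: C1(6μF, Q=10μC, V=1.67V), C2(4μF, Q=4μC, V=1.00V), C3(1μF, Q=10μC, V=10.00V), C4(3μF, Q=20μC, V=6.67V)
Op 1: GROUND 3: Q3=0; energy lost=50.000
Op 2: CLOSE 3-4: Q_total=20.00, C_total=4.00, V=5.00; Q3=5.00, Q4=15.00; dissipated=16.667
Op 3: CLOSE 2-3: Q_total=9.00, C_total=5.00, V=1.80; Q2=7.20, Q3=1.80; dissipated=6.400
Total dissipated: 73.067 μJ

Answer: 73.07 μJ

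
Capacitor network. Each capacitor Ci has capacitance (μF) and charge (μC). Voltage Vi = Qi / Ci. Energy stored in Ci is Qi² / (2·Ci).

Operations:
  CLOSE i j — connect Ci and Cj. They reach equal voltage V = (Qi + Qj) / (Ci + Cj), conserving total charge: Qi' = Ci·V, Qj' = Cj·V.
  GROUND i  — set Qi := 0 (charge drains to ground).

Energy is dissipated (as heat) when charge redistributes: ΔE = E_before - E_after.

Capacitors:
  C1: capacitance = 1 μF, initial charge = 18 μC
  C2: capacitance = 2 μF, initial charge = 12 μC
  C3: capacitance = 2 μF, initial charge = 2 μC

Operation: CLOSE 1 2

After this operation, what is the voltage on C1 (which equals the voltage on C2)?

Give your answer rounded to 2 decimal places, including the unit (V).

Initial: C1(1μF, Q=18μC, V=18.00V), C2(2μF, Q=12μC, V=6.00V), C3(2μF, Q=2μC, V=1.00V)
Op 1: CLOSE 1-2: Q_total=30.00, C_total=3.00, V=10.00; Q1=10.00, Q2=20.00; dissipated=48.000

Answer: 10.00 V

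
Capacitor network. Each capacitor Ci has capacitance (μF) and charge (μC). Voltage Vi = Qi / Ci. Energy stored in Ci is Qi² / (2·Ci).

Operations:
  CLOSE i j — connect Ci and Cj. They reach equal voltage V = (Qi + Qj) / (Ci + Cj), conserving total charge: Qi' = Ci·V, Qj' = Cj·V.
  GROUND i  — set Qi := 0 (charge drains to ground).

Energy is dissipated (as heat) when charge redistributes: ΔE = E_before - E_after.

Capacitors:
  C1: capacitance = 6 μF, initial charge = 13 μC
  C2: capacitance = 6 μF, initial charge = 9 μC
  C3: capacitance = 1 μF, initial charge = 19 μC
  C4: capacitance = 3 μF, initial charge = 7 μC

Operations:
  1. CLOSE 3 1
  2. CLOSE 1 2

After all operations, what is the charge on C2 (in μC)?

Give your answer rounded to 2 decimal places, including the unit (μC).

Answer: 18.21 μC

Derivation:
Initial: C1(6μF, Q=13μC, V=2.17V), C2(6μF, Q=9μC, V=1.50V), C3(1μF, Q=19μC, V=19.00V), C4(3μF, Q=7μC, V=2.33V)
Op 1: CLOSE 3-1: Q_total=32.00, C_total=7.00, V=4.57; Q3=4.57, Q1=27.43; dissipated=121.440
Op 2: CLOSE 1-2: Q_total=36.43, C_total=12.00, V=3.04; Q1=18.21, Q2=18.21; dissipated=14.151
Final charges: Q1=18.21, Q2=18.21, Q3=4.57, Q4=7.00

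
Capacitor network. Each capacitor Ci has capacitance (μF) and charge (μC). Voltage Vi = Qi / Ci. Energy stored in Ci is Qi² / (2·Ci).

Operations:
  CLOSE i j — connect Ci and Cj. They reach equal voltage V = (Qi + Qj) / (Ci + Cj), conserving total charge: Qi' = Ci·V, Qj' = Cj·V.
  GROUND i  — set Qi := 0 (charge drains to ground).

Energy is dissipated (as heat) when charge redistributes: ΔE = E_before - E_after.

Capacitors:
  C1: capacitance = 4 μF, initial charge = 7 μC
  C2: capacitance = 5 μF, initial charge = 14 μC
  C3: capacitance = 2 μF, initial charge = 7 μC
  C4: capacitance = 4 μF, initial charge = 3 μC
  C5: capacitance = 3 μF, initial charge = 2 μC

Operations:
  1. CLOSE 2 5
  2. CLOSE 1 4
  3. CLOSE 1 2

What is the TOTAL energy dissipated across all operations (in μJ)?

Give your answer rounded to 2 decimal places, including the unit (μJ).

Initial: C1(4μF, Q=7μC, V=1.75V), C2(5μF, Q=14μC, V=2.80V), C3(2μF, Q=7μC, V=3.50V), C4(4μF, Q=3μC, V=0.75V), C5(3μF, Q=2μC, V=0.67V)
Op 1: CLOSE 2-5: Q_total=16.00, C_total=8.00, V=2.00; Q2=10.00, Q5=6.00; dissipated=4.267
Op 2: CLOSE 1-4: Q_total=10.00, C_total=8.00, V=1.25; Q1=5.00, Q4=5.00; dissipated=1.000
Op 3: CLOSE 1-2: Q_total=15.00, C_total=9.00, V=1.67; Q1=6.67, Q2=8.33; dissipated=0.625
Total dissipated: 5.892 μJ

Answer: 5.89 μJ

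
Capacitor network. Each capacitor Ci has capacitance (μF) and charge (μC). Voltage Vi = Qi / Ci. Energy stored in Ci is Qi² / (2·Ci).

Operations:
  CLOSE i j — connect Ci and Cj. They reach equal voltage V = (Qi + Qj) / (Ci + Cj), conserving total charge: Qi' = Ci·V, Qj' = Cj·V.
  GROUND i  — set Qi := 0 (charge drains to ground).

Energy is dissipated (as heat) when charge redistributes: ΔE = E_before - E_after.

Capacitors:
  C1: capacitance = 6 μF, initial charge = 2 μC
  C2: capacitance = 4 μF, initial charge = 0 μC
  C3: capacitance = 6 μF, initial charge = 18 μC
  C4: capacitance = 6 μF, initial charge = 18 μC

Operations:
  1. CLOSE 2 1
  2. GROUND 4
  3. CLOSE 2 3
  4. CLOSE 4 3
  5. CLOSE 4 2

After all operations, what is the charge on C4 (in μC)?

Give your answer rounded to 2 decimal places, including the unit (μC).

Answer: 7.90 μC

Derivation:
Initial: C1(6μF, Q=2μC, V=0.33V), C2(4μF, Q=0μC, V=0.00V), C3(6μF, Q=18μC, V=3.00V), C4(6μF, Q=18μC, V=3.00V)
Op 1: CLOSE 2-1: Q_total=2.00, C_total=10.00, V=0.20; Q2=0.80, Q1=1.20; dissipated=0.133
Op 2: GROUND 4: Q4=0; energy lost=27.000
Op 3: CLOSE 2-3: Q_total=18.80, C_total=10.00, V=1.88; Q2=7.52, Q3=11.28; dissipated=9.408
Op 4: CLOSE 4-3: Q_total=11.28, C_total=12.00, V=0.94; Q4=5.64, Q3=5.64; dissipated=5.302
Op 5: CLOSE 4-2: Q_total=13.16, C_total=10.00, V=1.32; Q4=7.90, Q2=5.26; dissipated=1.060
Final charges: Q1=1.20, Q2=5.26, Q3=5.64, Q4=7.90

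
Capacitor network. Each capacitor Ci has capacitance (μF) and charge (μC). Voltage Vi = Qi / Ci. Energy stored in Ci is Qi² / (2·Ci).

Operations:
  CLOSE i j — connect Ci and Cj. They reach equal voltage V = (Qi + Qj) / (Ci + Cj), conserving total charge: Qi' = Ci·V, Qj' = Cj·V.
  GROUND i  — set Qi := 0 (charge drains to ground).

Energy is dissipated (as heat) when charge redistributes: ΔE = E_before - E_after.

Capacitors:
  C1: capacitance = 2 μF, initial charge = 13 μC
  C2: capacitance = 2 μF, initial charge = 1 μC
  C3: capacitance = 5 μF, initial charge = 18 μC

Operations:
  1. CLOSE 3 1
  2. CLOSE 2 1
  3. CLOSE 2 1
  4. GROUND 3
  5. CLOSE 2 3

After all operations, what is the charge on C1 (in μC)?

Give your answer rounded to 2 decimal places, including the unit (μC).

Initial: C1(2μF, Q=13μC, V=6.50V), C2(2μF, Q=1μC, V=0.50V), C3(5μF, Q=18μC, V=3.60V)
Op 1: CLOSE 3-1: Q_total=31.00, C_total=7.00, V=4.43; Q3=22.14, Q1=8.86; dissipated=6.007
Op 2: CLOSE 2-1: Q_total=9.86, C_total=4.00, V=2.46; Q2=4.93, Q1=4.93; dissipated=7.717
Op 3: CLOSE 2-1: Q_total=9.86, C_total=4.00, V=2.46; Q2=4.93, Q1=4.93; dissipated=0.000
Op 4: GROUND 3: Q3=0; energy lost=49.031
Op 5: CLOSE 2-3: Q_total=4.93, C_total=7.00, V=0.70; Q2=1.41, Q3=3.52; dissipated=4.338
Final charges: Q1=4.93, Q2=1.41, Q3=3.52

Answer: 4.93 μC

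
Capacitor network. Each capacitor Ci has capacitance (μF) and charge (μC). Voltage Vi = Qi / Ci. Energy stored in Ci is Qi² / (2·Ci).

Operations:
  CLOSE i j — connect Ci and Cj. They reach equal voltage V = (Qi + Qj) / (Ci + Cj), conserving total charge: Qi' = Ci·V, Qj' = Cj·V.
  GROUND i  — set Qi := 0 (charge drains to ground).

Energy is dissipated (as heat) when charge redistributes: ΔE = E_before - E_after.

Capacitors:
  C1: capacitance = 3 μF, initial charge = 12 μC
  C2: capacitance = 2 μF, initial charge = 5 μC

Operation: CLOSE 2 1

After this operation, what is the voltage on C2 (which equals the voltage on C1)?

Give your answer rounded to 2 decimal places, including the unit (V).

Answer: 3.40 V

Derivation:
Initial: C1(3μF, Q=12μC, V=4.00V), C2(2μF, Q=5μC, V=2.50V)
Op 1: CLOSE 2-1: Q_total=17.00, C_total=5.00, V=3.40; Q2=6.80, Q1=10.20; dissipated=1.350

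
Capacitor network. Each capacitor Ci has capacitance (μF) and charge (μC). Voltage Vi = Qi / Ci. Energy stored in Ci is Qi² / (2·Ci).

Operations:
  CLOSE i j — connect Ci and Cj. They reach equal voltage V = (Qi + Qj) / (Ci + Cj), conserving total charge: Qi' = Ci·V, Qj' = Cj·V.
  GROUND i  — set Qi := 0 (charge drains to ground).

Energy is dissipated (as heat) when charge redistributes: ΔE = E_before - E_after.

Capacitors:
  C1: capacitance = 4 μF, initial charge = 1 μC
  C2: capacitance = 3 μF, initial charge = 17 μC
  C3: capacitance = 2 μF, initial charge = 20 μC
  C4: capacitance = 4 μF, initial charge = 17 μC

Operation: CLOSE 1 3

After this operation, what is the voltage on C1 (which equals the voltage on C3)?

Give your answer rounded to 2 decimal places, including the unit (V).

Initial: C1(4μF, Q=1μC, V=0.25V), C2(3μF, Q=17μC, V=5.67V), C3(2μF, Q=20μC, V=10.00V), C4(4μF, Q=17μC, V=4.25V)
Op 1: CLOSE 1-3: Q_total=21.00, C_total=6.00, V=3.50; Q1=14.00, Q3=7.00; dissipated=63.375

Answer: 3.50 V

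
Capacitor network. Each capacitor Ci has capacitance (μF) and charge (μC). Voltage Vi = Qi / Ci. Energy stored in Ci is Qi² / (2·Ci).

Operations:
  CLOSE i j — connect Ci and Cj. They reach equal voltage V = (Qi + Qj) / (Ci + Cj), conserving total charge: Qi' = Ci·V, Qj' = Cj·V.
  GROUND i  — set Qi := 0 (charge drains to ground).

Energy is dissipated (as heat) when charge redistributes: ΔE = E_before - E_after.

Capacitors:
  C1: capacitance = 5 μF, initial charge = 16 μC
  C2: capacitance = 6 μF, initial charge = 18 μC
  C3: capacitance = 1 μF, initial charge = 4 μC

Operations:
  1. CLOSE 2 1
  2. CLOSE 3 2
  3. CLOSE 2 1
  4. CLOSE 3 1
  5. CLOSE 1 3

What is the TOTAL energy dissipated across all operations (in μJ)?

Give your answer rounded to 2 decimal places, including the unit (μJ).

Initial: C1(5μF, Q=16μC, V=3.20V), C2(6μF, Q=18μC, V=3.00V), C3(1μF, Q=4μC, V=4.00V)
Op 1: CLOSE 2-1: Q_total=34.00, C_total=11.00, V=3.09; Q2=18.55, Q1=15.45; dissipated=0.055
Op 2: CLOSE 3-2: Q_total=22.55, C_total=7.00, V=3.22; Q3=3.22, Q2=19.32; dissipated=0.354
Op 3: CLOSE 2-1: Q_total=34.78, C_total=11.00, V=3.16; Q2=18.97, Q1=15.81; dissipated=0.023
Op 4: CLOSE 3-1: Q_total=19.03, C_total=6.00, V=3.17; Q3=3.17, Q1=15.86; dissipated=0.001
Op 5: CLOSE 1-3: Q_total=19.03, C_total=6.00, V=3.17; Q1=15.86, Q3=3.17; dissipated=0.000
Total dissipated: 0.433 μJ

Answer: 0.43 μJ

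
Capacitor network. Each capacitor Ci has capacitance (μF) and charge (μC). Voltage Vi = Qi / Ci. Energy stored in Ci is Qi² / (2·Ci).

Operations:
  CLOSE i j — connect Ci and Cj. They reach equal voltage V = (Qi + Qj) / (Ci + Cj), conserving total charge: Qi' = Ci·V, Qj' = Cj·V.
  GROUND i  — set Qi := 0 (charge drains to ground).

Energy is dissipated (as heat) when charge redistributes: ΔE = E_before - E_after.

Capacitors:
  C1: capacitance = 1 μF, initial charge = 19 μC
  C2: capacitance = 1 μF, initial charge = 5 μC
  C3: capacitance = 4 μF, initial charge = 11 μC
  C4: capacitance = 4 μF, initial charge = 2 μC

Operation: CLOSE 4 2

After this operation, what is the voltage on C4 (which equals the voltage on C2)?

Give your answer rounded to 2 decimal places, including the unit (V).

Initial: C1(1μF, Q=19μC, V=19.00V), C2(1μF, Q=5μC, V=5.00V), C3(4μF, Q=11μC, V=2.75V), C4(4μF, Q=2μC, V=0.50V)
Op 1: CLOSE 4-2: Q_total=7.00, C_total=5.00, V=1.40; Q4=5.60, Q2=1.40; dissipated=8.100

Answer: 1.40 V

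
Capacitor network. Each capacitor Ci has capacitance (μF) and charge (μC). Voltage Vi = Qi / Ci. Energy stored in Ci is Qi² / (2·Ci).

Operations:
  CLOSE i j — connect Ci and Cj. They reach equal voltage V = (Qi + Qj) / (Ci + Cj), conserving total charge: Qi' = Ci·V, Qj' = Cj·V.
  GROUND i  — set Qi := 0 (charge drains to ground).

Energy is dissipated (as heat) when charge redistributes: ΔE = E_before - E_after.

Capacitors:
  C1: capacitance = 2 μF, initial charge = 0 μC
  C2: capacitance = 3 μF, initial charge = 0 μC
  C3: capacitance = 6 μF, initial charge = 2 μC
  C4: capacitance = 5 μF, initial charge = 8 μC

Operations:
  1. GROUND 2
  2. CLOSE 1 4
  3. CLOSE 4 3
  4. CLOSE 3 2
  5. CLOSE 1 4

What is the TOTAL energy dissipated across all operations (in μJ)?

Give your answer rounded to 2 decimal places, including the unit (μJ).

Answer: 3.35 μJ

Derivation:
Initial: C1(2μF, Q=0μC, V=0.00V), C2(3μF, Q=0μC, V=0.00V), C3(6μF, Q=2μC, V=0.33V), C4(5μF, Q=8μC, V=1.60V)
Op 1: GROUND 2: Q2=0; energy lost=0.000
Op 2: CLOSE 1-4: Q_total=8.00, C_total=7.00, V=1.14; Q1=2.29, Q4=5.71; dissipated=1.829
Op 3: CLOSE 4-3: Q_total=7.71, C_total=11.00, V=0.70; Q4=3.51, Q3=4.21; dissipated=0.894
Op 4: CLOSE 3-2: Q_total=4.21, C_total=9.00, V=0.47; Q3=2.81, Q2=1.40; dissipated=0.492
Op 5: CLOSE 1-4: Q_total=5.79, C_total=7.00, V=0.83; Q1=1.65, Q4=4.14; dissipated=0.139
Total dissipated: 3.353 μJ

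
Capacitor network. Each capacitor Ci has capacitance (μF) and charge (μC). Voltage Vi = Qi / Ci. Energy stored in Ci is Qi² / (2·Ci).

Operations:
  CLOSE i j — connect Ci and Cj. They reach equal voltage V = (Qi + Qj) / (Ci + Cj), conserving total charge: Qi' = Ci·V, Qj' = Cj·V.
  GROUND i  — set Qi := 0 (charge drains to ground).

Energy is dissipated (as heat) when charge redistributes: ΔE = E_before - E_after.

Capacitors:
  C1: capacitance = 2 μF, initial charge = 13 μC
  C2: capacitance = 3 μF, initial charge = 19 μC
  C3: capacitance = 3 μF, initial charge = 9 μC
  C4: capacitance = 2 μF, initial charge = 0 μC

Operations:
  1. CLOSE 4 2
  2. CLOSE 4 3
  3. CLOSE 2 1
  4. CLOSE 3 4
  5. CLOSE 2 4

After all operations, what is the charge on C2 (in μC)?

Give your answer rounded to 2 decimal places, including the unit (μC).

Answer: 12.77 μC

Derivation:
Initial: C1(2μF, Q=13μC, V=6.50V), C2(3μF, Q=19μC, V=6.33V), C3(3μF, Q=9μC, V=3.00V), C4(2μF, Q=0μC, V=0.00V)
Op 1: CLOSE 4-2: Q_total=19.00, C_total=5.00, V=3.80; Q4=7.60, Q2=11.40; dissipated=24.067
Op 2: CLOSE 4-3: Q_total=16.60, C_total=5.00, V=3.32; Q4=6.64, Q3=9.96; dissipated=0.384
Op 3: CLOSE 2-1: Q_total=24.40, C_total=5.00, V=4.88; Q2=14.64, Q1=9.76; dissipated=4.374
Op 4: CLOSE 3-4: Q_total=16.60, C_total=5.00, V=3.32; Q3=9.96, Q4=6.64; dissipated=0.000
Op 5: CLOSE 2-4: Q_total=21.28, C_total=5.00, V=4.26; Q2=12.77, Q4=8.51; dissipated=1.460
Final charges: Q1=9.76, Q2=12.77, Q3=9.96, Q4=8.51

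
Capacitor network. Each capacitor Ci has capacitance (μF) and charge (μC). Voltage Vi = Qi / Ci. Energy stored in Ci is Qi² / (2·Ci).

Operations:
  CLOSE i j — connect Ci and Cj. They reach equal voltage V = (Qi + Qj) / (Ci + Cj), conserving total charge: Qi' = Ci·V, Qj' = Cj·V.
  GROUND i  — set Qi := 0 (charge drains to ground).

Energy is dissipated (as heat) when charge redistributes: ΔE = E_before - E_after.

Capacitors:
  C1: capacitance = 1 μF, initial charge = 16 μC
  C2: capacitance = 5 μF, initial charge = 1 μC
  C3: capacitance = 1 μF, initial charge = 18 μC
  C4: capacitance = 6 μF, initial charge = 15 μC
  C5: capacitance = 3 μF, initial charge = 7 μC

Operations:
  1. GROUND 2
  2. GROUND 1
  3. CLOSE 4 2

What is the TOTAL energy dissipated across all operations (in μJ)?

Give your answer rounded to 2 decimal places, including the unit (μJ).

Answer: 136.62 μJ

Derivation:
Initial: C1(1μF, Q=16μC, V=16.00V), C2(5μF, Q=1μC, V=0.20V), C3(1μF, Q=18μC, V=18.00V), C4(6μF, Q=15μC, V=2.50V), C5(3μF, Q=7μC, V=2.33V)
Op 1: GROUND 2: Q2=0; energy lost=0.100
Op 2: GROUND 1: Q1=0; energy lost=128.000
Op 3: CLOSE 4-2: Q_total=15.00, C_total=11.00, V=1.36; Q4=8.18, Q2=6.82; dissipated=8.523
Total dissipated: 136.623 μJ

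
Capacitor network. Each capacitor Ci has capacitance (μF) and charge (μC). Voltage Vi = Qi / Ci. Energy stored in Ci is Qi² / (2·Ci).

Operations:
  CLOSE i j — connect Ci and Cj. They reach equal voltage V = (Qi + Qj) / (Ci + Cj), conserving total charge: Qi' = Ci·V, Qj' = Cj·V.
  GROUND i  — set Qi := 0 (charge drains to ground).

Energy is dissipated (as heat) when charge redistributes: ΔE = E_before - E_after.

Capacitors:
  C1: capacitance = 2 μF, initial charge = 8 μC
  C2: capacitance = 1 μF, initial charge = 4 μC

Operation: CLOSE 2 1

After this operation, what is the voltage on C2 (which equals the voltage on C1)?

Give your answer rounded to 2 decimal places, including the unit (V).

Initial: C1(2μF, Q=8μC, V=4.00V), C2(1μF, Q=4μC, V=4.00V)
Op 1: CLOSE 2-1: Q_total=12.00, C_total=3.00, V=4.00; Q2=4.00, Q1=8.00; dissipated=0.000

Answer: 4.00 V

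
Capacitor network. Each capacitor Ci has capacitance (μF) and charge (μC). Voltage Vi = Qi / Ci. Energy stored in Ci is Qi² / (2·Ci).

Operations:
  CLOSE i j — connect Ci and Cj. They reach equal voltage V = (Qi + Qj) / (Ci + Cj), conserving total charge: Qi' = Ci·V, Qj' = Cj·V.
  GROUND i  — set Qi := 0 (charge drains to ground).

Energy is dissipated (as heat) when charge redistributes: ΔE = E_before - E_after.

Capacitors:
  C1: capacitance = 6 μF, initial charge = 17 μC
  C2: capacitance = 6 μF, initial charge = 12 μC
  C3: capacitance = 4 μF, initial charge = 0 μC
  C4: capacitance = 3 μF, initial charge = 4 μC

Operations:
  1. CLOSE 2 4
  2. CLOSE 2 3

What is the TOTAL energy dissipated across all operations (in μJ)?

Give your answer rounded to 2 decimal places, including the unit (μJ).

Initial: C1(6μF, Q=17μC, V=2.83V), C2(6μF, Q=12μC, V=2.00V), C3(4μF, Q=0μC, V=0.00V), C4(3μF, Q=4μC, V=1.33V)
Op 1: CLOSE 2-4: Q_total=16.00, C_total=9.00, V=1.78; Q2=10.67, Q4=5.33; dissipated=0.444
Op 2: CLOSE 2-3: Q_total=10.67, C_total=10.00, V=1.07; Q2=6.40, Q3=4.27; dissipated=3.793
Total dissipated: 4.237 μJ

Answer: 4.24 μJ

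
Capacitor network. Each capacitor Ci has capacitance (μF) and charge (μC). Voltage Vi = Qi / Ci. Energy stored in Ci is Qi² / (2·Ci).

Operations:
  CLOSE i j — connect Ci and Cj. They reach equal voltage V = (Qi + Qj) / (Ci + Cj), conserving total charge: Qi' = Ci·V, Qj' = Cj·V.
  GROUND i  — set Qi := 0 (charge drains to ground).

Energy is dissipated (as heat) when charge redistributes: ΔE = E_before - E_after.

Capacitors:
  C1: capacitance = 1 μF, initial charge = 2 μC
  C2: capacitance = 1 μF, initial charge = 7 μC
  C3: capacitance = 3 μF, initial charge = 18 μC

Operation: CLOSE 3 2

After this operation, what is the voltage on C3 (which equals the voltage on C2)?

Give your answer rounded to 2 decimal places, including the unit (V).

Initial: C1(1μF, Q=2μC, V=2.00V), C2(1μF, Q=7μC, V=7.00V), C3(3μF, Q=18μC, V=6.00V)
Op 1: CLOSE 3-2: Q_total=25.00, C_total=4.00, V=6.25; Q3=18.75, Q2=6.25; dissipated=0.375

Answer: 6.25 V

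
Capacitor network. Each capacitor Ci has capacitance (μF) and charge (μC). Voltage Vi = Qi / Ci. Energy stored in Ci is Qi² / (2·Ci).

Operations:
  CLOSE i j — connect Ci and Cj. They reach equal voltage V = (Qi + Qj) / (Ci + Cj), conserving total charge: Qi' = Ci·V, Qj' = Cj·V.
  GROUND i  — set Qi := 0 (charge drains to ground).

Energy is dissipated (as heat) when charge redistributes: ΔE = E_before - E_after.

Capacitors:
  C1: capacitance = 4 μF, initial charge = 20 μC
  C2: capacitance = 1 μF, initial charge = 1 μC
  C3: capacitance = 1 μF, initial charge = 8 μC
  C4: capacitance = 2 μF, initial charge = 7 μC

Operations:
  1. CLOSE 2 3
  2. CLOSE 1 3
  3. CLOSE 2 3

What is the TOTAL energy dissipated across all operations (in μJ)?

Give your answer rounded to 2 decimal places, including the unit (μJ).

Initial: C1(4μF, Q=20μC, V=5.00V), C2(1μF, Q=1μC, V=1.00V), C3(1μF, Q=8μC, V=8.00V), C4(2μF, Q=7μC, V=3.50V)
Op 1: CLOSE 2-3: Q_total=9.00, C_total=2.00, V=4.50; Q2=4.50, Q3=4.50; dissipated=12.250
Op 2: CLOSE 1-3: Q_total=24.50, C_total=5.00, V=4.90; Q1=19.60, Q3=4.90; dissipated=0.100
Op 3: CLOSE 2-3: Q_total=9.40, C_total=2.00, V=4.70; Q2=4.70, Q3=4.70; dissipated=0.040
Total dissipated: 12.390 μJ

Answer: 12.39 μJ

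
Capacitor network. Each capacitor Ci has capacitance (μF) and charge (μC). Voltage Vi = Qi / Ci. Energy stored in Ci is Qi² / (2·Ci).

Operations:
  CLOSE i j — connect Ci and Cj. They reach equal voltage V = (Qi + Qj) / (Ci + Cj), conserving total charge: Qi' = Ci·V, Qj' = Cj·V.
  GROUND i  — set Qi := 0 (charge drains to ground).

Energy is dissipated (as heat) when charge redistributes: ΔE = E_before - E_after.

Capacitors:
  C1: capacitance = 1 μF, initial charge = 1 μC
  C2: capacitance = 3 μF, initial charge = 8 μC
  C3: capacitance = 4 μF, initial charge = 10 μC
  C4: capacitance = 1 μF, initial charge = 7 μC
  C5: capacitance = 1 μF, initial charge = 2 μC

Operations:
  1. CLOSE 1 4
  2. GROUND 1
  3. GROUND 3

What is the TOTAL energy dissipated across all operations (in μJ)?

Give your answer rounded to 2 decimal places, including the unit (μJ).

Answer: 29.50 μJ

Derivation:
Initial: C1(1μF, Q=1μC, V=1.00V), C2(3μF, Q=8μC, V=2.67V), C3(4μF, Q=10μC, V=2.50V), C4(1μF, Q=7μC, V=7.00V), C5(1μF, Q=2μC, V=2.00V)
Op 1: CLOSE 1-4: Q_total=8.00, C_total=2.00, V=4.00; Q1=4.00, Q4=4.00; dissipated=9.000
Op 2: GROUND 1: Q1=0; energy lost=8.000
Op 3: GROUND 3: Q3=0; energy lost=12.500
Total dissipated: 29.500 μJ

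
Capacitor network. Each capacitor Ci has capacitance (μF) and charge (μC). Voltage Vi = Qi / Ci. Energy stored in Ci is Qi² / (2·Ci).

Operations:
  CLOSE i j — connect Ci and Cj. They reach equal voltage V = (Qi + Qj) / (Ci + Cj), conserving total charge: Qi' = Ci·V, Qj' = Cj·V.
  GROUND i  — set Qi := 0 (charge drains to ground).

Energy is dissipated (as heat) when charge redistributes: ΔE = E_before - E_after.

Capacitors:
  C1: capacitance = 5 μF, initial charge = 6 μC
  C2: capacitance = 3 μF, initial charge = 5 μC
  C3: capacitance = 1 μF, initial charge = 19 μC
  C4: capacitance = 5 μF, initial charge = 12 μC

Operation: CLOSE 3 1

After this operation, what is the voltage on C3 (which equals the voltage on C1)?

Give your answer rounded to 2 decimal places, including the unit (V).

Answer: 4.17 V

Derivation:
Initial: C1(5μF, Q=6μC, V=1.20V), C2(3μF, Q=5μC, V=1.67V), C3(1μF, Q=19μC, V=19.00V), C4(5μF, Q=12μC, V=2.40V)
Op 1: CLOSE 3-1: Q_total=25.00, C_total=6.00, V=4.17; Q3=4.17, Q1=20.83; dissipated=132.017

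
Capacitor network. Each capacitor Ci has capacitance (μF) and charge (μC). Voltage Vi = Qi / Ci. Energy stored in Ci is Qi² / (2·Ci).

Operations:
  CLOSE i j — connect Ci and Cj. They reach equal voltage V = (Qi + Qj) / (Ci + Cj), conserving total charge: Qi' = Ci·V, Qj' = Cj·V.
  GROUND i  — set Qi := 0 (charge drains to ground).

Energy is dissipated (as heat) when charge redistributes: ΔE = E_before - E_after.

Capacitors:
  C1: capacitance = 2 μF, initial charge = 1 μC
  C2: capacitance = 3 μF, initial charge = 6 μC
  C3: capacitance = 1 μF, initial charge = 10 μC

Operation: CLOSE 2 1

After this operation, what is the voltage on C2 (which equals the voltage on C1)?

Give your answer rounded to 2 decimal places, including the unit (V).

Answer: 1.40 V

Derivation:
Initial: C1(2μF, Q=1μC, V=0.50V), C2(3μF, Q=6μC, V=2.00V), C3(1μF, Q=10μC, V=10.00V)
Op 1: CLOSE 2-1: Q_total=7.00, C_total=5.00, V=1.40; Q2=4.20, Q1=2.80; dissipated=1.350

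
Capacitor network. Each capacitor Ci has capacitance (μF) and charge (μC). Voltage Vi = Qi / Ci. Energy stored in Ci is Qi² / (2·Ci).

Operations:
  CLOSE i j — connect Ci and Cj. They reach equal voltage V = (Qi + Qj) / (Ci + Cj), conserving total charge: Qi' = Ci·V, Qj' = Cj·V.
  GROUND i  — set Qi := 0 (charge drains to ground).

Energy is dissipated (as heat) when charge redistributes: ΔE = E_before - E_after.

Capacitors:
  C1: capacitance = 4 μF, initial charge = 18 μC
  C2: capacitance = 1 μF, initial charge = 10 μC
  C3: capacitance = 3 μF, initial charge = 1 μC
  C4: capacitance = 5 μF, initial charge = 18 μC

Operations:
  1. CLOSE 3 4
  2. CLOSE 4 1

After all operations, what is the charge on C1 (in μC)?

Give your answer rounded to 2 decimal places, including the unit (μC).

Answer: 13.28 μC

Derivation:
Initial: C1(4μF, Q=18μC, V=4.50V), C2(1μF, Q=10μC, V=10.00V), C3(3μF, Q=1μC, V=0.33V), C4(5μF, Q=18μC, V=3.60V)
Op 1: CLOSE 3-4: Q_total=19.00, C_total=8.00, V=2.38; Q3=7.12, Q4=11.88; dissipated=10.004
Op 2: CLOSE 4-1: Q_total=29.88, C_total=9.00, V=3.32; Q4=16.60, Q1=13.28; dissipated=5.017
Final charges: Q1=13.28, Q2=10.00, Q3=7.12, Q4=16.60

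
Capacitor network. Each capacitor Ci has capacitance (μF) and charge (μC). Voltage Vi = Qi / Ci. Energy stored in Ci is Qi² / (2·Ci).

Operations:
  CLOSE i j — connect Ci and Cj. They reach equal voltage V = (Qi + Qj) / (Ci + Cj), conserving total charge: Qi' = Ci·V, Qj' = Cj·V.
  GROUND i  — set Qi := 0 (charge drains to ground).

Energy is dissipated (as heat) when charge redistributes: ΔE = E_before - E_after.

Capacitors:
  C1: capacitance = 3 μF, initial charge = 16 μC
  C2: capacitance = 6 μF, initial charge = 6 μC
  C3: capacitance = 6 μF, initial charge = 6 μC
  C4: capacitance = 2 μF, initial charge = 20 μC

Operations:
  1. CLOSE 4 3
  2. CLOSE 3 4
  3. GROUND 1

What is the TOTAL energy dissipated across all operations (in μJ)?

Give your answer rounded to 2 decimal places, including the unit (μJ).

Initial: C1(3μF, Q=16μC, V=5.33V), C2(6μF, Q=6μC, V=1.00V), C3(6μF, Q=6μC, V=1.00V), C4(2μF, Q=20μC, V=10.00V)
Op 1: CLOSE 4-3: Q_total=26.00, C_total=8.00, V=3.25; Q4=6.50, Q3=19.50; dissipated=60.750
Op 2: CLOSE 3-4: Q_total=26.00, C_total=8.00, V=3.25; Q3=19.50, Q4=6.50; dissipated=0.000
Op 3: GROUND 1: Q1=0; energy lost=42.667
Total dissipated: 103.417 μJ

Answer: 103.42 μJ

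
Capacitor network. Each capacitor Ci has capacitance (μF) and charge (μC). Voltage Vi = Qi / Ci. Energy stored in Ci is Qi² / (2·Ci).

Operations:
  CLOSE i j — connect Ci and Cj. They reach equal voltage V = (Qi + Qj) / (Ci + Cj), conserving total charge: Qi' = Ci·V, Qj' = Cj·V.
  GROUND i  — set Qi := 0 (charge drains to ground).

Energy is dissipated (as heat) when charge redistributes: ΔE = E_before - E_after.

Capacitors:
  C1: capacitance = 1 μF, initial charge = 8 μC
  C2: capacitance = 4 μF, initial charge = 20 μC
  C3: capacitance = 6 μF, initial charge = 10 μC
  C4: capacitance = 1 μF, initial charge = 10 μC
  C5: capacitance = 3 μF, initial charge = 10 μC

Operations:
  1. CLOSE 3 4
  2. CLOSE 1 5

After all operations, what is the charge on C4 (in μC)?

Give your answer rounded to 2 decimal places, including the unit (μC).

Initial: C1(1μF, Q=8μC, V=8.00V), C2(4μF, Q=20μC, V=5.00V), C3(6μF, Q=10μC, V=1.67V), C4(1μF, Q=10μC, V=10.00V), C5(3μF, Q=10μC, V=3.33V)
Op 1: CLOSE 3-4: Q_total=20.00, C_total=7.00, V=2.86; Q3=17.14, Q4=2.86; dissipated=29.762
Op 2: CLOSE 1-5: Q_total=18.00, C_total=4.00, V=4.50; Q1=4.50, Q5=13.50; dissipated=8.167
Final charges: Q1=4.50, Q2=20.00, Q3=17.14, Q4=2.86, Q5=13.50

Answer: 2.86 μC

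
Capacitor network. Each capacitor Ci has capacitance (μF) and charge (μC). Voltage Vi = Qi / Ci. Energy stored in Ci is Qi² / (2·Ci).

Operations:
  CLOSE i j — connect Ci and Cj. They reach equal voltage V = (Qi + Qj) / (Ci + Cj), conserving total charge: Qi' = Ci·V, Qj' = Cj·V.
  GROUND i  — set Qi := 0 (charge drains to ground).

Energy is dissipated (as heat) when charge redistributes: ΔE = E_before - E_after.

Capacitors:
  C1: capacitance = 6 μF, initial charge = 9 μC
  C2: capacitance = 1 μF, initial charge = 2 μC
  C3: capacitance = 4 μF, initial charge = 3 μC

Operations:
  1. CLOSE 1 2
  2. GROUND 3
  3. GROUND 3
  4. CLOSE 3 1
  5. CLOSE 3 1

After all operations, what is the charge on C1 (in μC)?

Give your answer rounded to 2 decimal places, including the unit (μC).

Initial: C1(6μF, Q=9μC, V=1.50V), C2(1μF, Q=2μC, V=2.00V), C3(4μF, Q=3μC, V=0.75V)
Op 1: CLOSE 1-2: Q_total=11.00, C_total=7.00, V=1.57; Q1=9.43, Q2=1.57; dissipated=0.107
Op 2: GROUND 3: Q3=0; energy lost=1.125
Op 3: GROUND 3: Q3=0; energy lost=0.000
Op 4: CLOSE 3-1: Q_total=9.43, C_total=10.00, V=0.94; Q3=3.77, Q1=5.66; dissipated=2.963
Op 5: CLOSE 3-1: Q_total=9.43, C_total=10.00, V=0.94; Q3=3.77, Q1=5.66; dissipated=0.000
Final charges: Q1=5.66, Q2=1.57, Q3=3.77

Answer: 5.66 μC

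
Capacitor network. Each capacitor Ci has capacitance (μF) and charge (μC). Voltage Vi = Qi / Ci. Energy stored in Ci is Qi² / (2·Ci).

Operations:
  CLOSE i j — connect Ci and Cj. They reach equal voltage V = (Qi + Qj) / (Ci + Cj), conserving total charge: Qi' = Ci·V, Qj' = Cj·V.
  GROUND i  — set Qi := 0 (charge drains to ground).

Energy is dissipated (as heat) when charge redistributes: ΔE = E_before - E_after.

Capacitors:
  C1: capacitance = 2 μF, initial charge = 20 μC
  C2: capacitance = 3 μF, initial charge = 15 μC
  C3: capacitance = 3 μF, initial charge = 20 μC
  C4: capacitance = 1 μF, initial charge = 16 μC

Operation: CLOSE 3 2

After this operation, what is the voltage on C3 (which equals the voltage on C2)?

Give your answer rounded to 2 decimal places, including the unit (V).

Answer: 5.83 V

Derivation:
Initial: C1(2μF, Q=20μC, V=10.00V), C2(3μF, Q=15μC, V=5.00V), C3(3μF, Q=20μC, V=6.67V), C4(1μF, Q=16μC, V=16.00V)
Op 1: CLOSE 3-2: Q_total=35.00, C_total=6.00, V=5.83; Q3=17.50, Q2=17.50; dissipated=2.083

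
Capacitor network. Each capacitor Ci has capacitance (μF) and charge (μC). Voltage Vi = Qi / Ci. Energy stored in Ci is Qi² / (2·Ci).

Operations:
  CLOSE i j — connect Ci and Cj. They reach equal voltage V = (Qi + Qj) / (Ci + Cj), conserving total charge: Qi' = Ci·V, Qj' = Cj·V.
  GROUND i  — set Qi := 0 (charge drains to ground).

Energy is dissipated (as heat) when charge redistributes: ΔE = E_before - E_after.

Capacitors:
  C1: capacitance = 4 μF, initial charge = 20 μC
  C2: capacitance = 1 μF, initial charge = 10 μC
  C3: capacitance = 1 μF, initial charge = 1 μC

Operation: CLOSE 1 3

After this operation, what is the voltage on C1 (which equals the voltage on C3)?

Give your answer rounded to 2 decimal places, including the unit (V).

Initial: C1(4μF, Q=20μC, V=5.00V), C2(1μF, Q=10μC, V=10.00V), C3(1μF, Q=1μC, V=1.00V)
Op 1: CLOSE 1-3: Q_total=21.00, C_total=5.00, V=4.20; Q1=16.80, Q3=4.20; dissipated=6.400

Answer: 4.20 V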